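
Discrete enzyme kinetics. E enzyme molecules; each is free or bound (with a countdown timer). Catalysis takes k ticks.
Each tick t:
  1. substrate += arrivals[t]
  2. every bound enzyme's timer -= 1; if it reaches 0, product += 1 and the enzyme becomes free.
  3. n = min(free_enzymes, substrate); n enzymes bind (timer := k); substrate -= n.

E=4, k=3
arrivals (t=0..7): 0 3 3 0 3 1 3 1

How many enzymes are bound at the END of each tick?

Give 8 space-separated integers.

Answer: 0 3 4 4 4 4 4 4

Derivation:
t=0: arr=0 -> substrate=0 bound=0 product=0
t=1: arr=3 -> substrate=0 bound=3 product=0
t=2: arr=3 -> substrate=2 bound=4 product=0
t=3: arr=0 -> substrate=2 bound=4 product=0
t=4: arr=3 -> substrate=2 bound=4 product=3
t=5: arr=1 -> substrate=2 bound=4 product=4
t=6: arr=3 -> substrate=5 bound=4 product=4
t=7: arr=1 -> substrate=3 bound=4 product=7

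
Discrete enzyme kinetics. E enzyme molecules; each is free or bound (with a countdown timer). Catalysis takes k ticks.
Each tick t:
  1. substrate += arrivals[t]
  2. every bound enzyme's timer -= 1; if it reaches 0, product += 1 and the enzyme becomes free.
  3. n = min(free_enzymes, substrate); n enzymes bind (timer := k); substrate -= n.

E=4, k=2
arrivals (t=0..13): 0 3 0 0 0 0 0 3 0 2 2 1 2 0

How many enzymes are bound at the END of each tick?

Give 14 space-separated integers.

Answer: 0 3 3 0 0 0 0 3 3 2 4 3 3 2

Derivation:
t=0: arr=0 -> substrate=0 bound=0 product=0
t=1: arr=3 -> substrate=0 bound=3 product=0
t=2: arr=0 -> substrate=0 bound=3 product=0
t=3: arr=0 -> substrate=0 bound=0 product=3
t=4: arr=0 -> substrate=0 bound=0 product=3
t=5: arr=0 -> substrate=0 bound=0 product=3
t=6: arr=0 -> substrate=0 bound=0 product=3
t=7: arr=3 -> substrate=0 bound=3 product=3
t=8: arr=0 -> substrate=0 bound=3 product=3
t=9: arr=2 -> substrate=0 bound=2 product=6
t=10: arr=2 -> substrate=0 bound=4 product=6
t=11: arr=1 -> substrate=0 bound=3 product=8
t=12: arr=2 -> substrate=0 bound=3 product=10
t=13: arr=0 -> substrate=0 bound=2 product=11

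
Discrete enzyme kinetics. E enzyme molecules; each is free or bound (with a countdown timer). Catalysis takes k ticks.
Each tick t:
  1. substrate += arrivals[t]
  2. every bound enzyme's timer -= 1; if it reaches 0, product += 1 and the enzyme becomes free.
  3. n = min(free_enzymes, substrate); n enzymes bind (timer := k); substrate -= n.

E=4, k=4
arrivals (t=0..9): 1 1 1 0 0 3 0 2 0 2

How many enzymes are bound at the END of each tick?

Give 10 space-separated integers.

t=0: arr=1 -> substrate=0 bound=1 product=0
t=1: arr=1 -> substrate=0 bound=2 product=0
t=2: arr=1 -> substrate=0 bound=3 product=0
t=3: arr=0 -> substrate=0 bound=3 product=0
t=4: arr=0 -> substrate=0 bound=2 product=1
t=5: arr=3 -> substrate=0 bound=4 product=2
t=6: arr=0 -> substrate=0 bound=3 product=3
t=7: arr=2 -> substrate=1 bound=4 product=3
t=8: arr=0 -> substrate=1 bound=4 product=3
t=9: arr=2 -> substrate=0 bound=4 product=6

Answer: 1 2 3 3 2 4 3 4 4 4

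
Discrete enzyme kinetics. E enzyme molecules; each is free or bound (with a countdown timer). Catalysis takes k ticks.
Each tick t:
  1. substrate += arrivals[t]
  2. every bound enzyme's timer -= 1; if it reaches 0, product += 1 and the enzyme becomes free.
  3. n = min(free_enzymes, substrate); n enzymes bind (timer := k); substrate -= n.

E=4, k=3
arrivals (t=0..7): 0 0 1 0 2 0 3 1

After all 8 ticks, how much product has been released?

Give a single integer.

t=0: arr=0 -> substrate=0 bound=0 product=0
t=1: arr=0 -> substrate=0 bound=0 product=0
t=2: arr=1 -> substrate=0 bound=1 product=0
t=3: arr=0 -> substrate=0 bound=1 product=0
t=4: arr=2 -> substrate=0 bound=3 product=0
t=5: arr=0 -> substrate=0 bound=2 product=1
t=6: arr=3 -> substrate=1 bound=4 product=1
t=7: arr=1 -> substrate=0 bound=4 product=3

Answer: 3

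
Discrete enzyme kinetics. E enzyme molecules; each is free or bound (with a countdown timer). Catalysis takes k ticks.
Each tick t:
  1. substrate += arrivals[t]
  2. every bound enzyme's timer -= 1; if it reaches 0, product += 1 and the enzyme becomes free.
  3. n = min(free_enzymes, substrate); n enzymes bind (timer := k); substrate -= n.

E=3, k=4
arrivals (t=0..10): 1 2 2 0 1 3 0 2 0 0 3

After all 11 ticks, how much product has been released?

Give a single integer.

t=0: arr=1 -> substrate=0 bound=1 product=0
t=1: arr=2 -> substrate=0 bound=3 product=0
t=2: arr=2 -> substrate=2 bound=3 product=0
t=3: arr=0 -> substrate=2 bound=3 product=0
t=4: arr=1 -> substrate=2 bound=3 product=1
t=5: arr=3 -> substrate=3 bound=3 product=3
t=6: arr=0 -> substrate=3 bound=3 product=3
t=7: arr=2 -> substrate=5 bound=3 product=3
t=8: arr=0 -> substrate=4 bound=3 product=4
t=9: arr=0 -> substrate=2 bound=3 product=6
t=10: arr=3 -> substrate=5 bound=3 product=6

Answer: 6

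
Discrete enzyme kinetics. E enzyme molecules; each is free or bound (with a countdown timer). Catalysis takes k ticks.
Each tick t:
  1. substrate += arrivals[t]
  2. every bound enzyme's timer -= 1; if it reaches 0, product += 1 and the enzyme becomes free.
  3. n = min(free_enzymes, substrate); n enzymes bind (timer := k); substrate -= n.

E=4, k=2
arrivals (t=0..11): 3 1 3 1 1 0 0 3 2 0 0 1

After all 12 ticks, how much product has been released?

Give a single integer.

t=0: arr=3 -> substrate=0 bound=3 product=0
t=1: arr=1 -> substrate=0 bound=4 product=0
t=2: arr=3 -> substrate=0 bound=4 product=3
t=3: arr=1 -> substrate=0 bound=4 product=4
t=4: arr=1 -> substrate=0 bound=2 product=7
t=5: arr=0 -> substrate=0 bound=1 product=8
t=6: arr=0 -> substrate=0 bound=0 product=9
t=7: arr=3 -> substrate=0 bound=3 product=9
t=8: arr=2 -> substrate=1 bound=4 product=9
t=9: arr=0 -> substrate=0 bound=2 product=12
t=10: arr=0 -> substrate=0 bound=1 product=13
t=11: arr=1 -> substrate=0 bound=1 product=14

Answer: 14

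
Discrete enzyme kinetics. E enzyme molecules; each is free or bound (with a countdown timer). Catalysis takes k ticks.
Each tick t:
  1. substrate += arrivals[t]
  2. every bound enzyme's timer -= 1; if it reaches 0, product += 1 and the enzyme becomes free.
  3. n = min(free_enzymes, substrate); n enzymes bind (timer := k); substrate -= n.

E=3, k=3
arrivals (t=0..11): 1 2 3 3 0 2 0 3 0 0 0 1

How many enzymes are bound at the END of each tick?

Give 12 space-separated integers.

Answer: 1 3 3 3 3 3 3 3 3 3 3 3

Derivation:
t=0: arr=1 -> substrate=0 bound=1 product=0
t=1: arr=2 -> substrate=0 bound=3 product=0
t=2: arr=3 -> substrate=3 bound=3 product=0
t=3: arr=3 -> substrate=5 bound=3 product=1
t=4: arr=0 -> substrate=3 bound=3 product=3
t=5: arr=2 -> substrate=5 bound=3 product=3
t=6: arr=0 -> substrate=4 bound=3 product=4
t=7: arr=3 -> substrate=5 bound=3 product=6
t=8: arr=0 -> substrate=5 bound=3 product=6
t=9: arr=0 -> substrate=4 bound=3 product=7
t=10: arr=0 -> substrate=2 bound=3 product=9
t=11: arr=1 -> substrate=3 bound=3 product=9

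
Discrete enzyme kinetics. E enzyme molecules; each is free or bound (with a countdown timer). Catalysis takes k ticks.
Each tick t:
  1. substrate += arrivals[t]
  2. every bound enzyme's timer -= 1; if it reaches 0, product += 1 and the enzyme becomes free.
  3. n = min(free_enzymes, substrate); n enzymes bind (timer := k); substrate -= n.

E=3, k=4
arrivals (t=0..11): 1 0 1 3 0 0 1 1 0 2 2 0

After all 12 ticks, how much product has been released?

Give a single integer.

Answer: 6

Derivation:
t=0: arr=1 -> substrate=0 bound=1 product=0
t=1: arr=0 -> substrate=0 bound=1 product=0
t=2: arr=1 -> substrate=0 bound=2 product=0
t=3: arr=3 -> substrate=2 bound=3 product=0
t=4: arr=0 -> substrate=1 bound=3 product=1
t=5: arr=0 -> substrate=1 bound=3 product=1
t=6: arr=1 -> substrate=1 bound=3 product=2
t=7: arr=1 -> substrate=1 bound=3 product=3
t=8: arr=0 -> substrate=0 bound=3 product=4
t=9: arr=2 -> substrate=2 bound=3 product=4
t=10: arr=2 -> substrate=3 bound=3 product=5
t=11: arr=0 -> substrate=2 bound=3 product=6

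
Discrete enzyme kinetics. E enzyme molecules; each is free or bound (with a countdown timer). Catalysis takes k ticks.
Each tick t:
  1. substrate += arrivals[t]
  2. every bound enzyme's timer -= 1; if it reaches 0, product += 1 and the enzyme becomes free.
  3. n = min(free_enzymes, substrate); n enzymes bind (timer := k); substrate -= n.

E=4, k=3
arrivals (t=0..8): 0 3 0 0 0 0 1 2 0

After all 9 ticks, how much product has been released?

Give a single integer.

t=0: arr=0 -> substrate=0 bound=0 product=0
t=1: arr=3 -> substrate=0 bound=3 product=0
t=2: arr=0 -> substrate=0 bound=3 product=0
t=3: arr=0 -> substrate=0 bound=3 product=0
t=4: arr=0 -> substrate=0 bound=0 product=3
t=5: arr=0 -> substrate=0 bound=0 product=3
t=6: arr=1 -> substrate=0 bound=1 product=3
t=7: arr=2 -> substrate=0 bound=3 product=3
t=8: arr=0 -> substrate=0 bound=3 product=3

Answer: 3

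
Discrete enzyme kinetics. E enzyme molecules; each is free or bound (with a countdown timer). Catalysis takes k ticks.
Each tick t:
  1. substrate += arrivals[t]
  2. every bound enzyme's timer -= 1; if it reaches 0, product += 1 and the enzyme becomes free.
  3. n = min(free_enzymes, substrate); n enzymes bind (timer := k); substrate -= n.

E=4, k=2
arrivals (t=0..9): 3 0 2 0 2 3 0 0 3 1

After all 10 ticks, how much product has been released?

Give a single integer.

t=0: arr=3 -> substrate=0 bound=3 product=0
t=1: arr=0 -> substrate=0 bound=3 product=0
t=2: arr=2 -> substrate=0 bound=2 product=3
t=3: arr=0 -> substrate=0 bound=2 product=3
t=4: arr=2 -> substrate=0 bound=2 product=5
t=5: arr=3 -> substrate=1 bound=4 product=5
t=6: arr=0 -> substrate=0 bound=3 product=7
t=7: arr=0 -> substrate=0 bound=1 product=9
t=8: arr=3 -> substrate=0 bound=3 product=10
t=9: arr=1 -> substrate=0 bound=4 product=10

Answer: 10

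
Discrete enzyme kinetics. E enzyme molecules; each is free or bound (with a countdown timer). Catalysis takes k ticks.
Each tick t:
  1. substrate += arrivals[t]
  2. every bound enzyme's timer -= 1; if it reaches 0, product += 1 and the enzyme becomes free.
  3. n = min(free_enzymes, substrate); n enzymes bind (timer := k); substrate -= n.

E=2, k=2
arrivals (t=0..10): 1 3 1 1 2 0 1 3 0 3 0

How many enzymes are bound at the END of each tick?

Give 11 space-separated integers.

t=0: arr=1 -> substrate=0 bound=1 product=0
t=1: arr=3 -> substrate=2 bound=2 product=0
t=2: arr=1 -> substrate=2 bound=2 product=1
t=3: arr=1 -> substrate=2 bound=2 product=2
t=4: arr=2 -> substrate=3 bound=2 product=3
t=5: arr=0 -> substrate=2 bound=2 product=4
t=6: arr=1 -> substrate=2 bound=2 product=5
t=7: arr=3 -> substrate=4 bound=2 product=6
t=8: arr=0 -> substrate=3 bound=2 product=7
t=9: arr=3 -> substrate=5 bound=2 product=8
t=10: arr=0 -> substrate=4 bound=2 product=9

Answer: 1 2 2 2 2 2 2 2 2 2 2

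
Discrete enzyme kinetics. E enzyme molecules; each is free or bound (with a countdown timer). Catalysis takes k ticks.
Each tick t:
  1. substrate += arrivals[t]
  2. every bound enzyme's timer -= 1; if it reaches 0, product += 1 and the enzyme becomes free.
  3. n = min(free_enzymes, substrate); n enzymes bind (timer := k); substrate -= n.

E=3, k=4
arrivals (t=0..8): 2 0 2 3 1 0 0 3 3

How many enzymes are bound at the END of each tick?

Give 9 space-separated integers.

t=0: arr=2 -> substrate=0 bound=2 product=0
t=1: arr=0 -> substrate=0 bound=2 product=0
t=2: arr=2 -> substrate=1 bound=3 product=0
t=3: arr=3 -> substrate=4 bound=3 product=0
t=4: arr=1 -> substrate=3 bound=3 product=2
t=5: arr=0 -> substrate=3 bound=3 product=2
t=6: arr=0 -> substrate=2 bound=3 product=3
t=7: arr=3 -> substrate=5 bound=3 product=3
t=8: arr=3 -> substrate=6 bound=3 product=5

Answer: 2 2 3 3 3 3 3 3 3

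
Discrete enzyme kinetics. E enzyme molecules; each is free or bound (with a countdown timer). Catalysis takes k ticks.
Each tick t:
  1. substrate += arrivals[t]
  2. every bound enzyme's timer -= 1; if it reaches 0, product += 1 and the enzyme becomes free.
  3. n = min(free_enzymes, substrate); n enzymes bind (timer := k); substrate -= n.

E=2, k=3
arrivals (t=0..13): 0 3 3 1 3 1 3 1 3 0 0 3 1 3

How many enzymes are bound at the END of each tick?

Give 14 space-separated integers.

t=0: arr=0 -> substrate=0 bound=0 product=0
t=1: arr=3 -> substrate=1 bound=2 product=0
t=2: arr=3 -> substrate=4 bound=2 product=0
t=3: arr=1 -> substrate=5 bound=2 product=0
t=4: arr=3 -> substrate=6 bound=2 product=2
t=5: arr=1 -> substrate=7 bound=2 product=2
t=6: arr=3 -> substrate=10 bound=2 product=2
t=7: arr=1 -> substrate=9 bound=2 product=4
t=8: arr=3 -> substrate=12 bound=2 product=4
t=9: arr=0 -> substrate=12 bound=2 product=4
t=10: arr=0 -> substrate=10 bound=2 product=6
t=11: arr=3 -> substrate=13 bound=2 product=6
t=12: arr=1 -> substrate=14 bound=2 product=6
t=13: arr=3 -> substrate=15 bound=2 product=8

Answer: 0 2 2 2 2 2 2 2 2 2 2 2 2 2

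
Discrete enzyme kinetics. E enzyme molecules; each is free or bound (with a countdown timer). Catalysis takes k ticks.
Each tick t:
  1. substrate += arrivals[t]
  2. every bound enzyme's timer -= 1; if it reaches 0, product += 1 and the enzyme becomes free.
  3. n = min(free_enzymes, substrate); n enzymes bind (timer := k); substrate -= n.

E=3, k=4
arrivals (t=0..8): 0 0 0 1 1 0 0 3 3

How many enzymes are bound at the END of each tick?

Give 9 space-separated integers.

Answer: 0 0 0 1 2 2 2 3 3

Derivation:
t=0: arr=0 -> substrate=0 bound=0 product=0
t=1: arr=0 -> substrate=0 bound=0 product=0
t=2: arr=0 -> substrate=0 bound=0 product=0
t=3: arr=1 -> substrate=0 bound=1 product=0
t=4: arr=1 -> substrate=0 bound=2 product=0
t=5: arr=0 -> substrate=0 bound=2 product=0
t=6: arr=0 -> substrate=0 bound=2 product=0
t=7: arr=3 -> substrate=1 bound=3 product=1
t=8: arr=3 -> substrate=3 bound=3 product=2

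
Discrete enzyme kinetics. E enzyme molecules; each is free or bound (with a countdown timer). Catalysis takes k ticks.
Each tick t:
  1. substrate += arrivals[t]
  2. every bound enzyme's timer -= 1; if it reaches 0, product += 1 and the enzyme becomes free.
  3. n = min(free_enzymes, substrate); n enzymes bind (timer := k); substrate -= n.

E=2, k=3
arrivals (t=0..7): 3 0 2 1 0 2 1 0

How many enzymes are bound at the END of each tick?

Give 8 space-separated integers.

t=0: arr=3 -> substrate=1 bound=2 product=0
t=1: arr=0 -> substrate=1 bound=2 product=0
t=2: arr=2 -> substrate=3 bound=2 product=0
t=3: arr=1 -> substrate=2 bound=2 product=2
t=4: arr=0 -> substrate=2 bound=2 product=2
t=5: arr=2 -> substrate=4 bound=2 product=2
t=6: arr=1 -> substrate=3 bound=2 product=4
t=7: arr=0 -> substrate=3 bound=2 product=4

Answer: 2 2 2 2 2 2 2 2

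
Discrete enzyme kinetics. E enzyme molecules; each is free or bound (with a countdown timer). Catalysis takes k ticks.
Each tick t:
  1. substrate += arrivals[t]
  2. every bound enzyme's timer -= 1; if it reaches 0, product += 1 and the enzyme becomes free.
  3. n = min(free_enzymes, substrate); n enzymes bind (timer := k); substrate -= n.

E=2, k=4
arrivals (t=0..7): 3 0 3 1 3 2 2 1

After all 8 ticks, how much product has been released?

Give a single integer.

Answer: 2

Derivation:
t=0: arr=3 -> substrate=1 bound=2 product=0
t=1: arr=0 -> substrate=1 bound=2 product=0
t=2: arr=3 -> substrate=4 bound=2 product=0
t=3: arr=1 -> substrate=5 bound=2 product=0
t=4: arr=3 -> substrate=6 bound=2 product=2
t=5: arr=2 -> substrate=8 bound=2 product=2
t=6: arr=2 -> substrate=10 bound=2 product=2
t=7: arr=1 -> substrate=11 bound=2 product=2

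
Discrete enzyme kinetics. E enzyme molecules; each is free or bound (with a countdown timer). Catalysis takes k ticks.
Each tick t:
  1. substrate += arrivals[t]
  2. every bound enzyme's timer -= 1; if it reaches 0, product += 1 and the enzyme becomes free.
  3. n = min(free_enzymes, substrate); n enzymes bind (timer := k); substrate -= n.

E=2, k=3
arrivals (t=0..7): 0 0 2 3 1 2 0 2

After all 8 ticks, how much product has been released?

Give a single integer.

Answer: 2

Derivation:
t=0: arr=0 -> substrate=0 bound=0 product=0
t=1: arr=0 -> substrate=0 bound=0 product=0
t=2: arr=2 -> substrate=0 bound=2 product=0
t=3: arr=3 -> substrate=3 bound=2 product=0
t=4: arr=1 -> substrate=4 bound=2 product=0
t=5: arr=2 -> substrate=4 bound=2 product=2
t=6: arr=0 -> substrate=4 bound=2 product=2
t=7: arr=2 -> substrate=6 bound=2 product=2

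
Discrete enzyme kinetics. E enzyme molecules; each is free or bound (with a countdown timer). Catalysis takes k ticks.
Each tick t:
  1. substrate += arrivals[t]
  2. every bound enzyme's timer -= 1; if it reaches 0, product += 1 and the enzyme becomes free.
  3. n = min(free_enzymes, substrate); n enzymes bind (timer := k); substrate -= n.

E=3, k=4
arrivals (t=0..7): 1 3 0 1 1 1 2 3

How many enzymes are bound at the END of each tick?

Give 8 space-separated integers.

Answer: 1 3 3 3 3 3 3 3

Derivation:
t=0: arr=1 -> substrate=0 bound=1 product=0
t=1: arr=3 -> substrate=1 bound=3 product=0
t=2: arr=0 -> substrate=1 bound=3 product=0
t=3: arr=1 -> substrate=2 bound=3 product=0
t=4: arr=1 -> substrate=2 bound=3 product=1
t=5: arr=1 -> substrate=1 bound=3 product=3
t=6: arr=2 -> substrate=3 bound=3 product=3
t=7: arr=3 -> substrate=6 bound=3 product=3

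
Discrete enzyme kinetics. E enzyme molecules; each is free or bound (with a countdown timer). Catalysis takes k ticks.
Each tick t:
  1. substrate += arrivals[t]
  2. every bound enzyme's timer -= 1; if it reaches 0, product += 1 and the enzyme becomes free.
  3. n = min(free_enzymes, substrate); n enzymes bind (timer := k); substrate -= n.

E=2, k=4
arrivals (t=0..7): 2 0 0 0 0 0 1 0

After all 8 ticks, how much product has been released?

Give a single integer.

Answer: 2

Derivation:
t=0: arr=2 -> substrate=0 bound=2 product=0
t=1: arr=0 -> substrate=0 bound=2 product=0
t=2: arr=0 -> substrate=0 bound=2 product=0
t=3: arr=0 -> substrate=0 bound=2 product=0
t=4: arr=0 -> substrate=0 bound=0 product=2
t=5: arr=0 -> substrate=0 bound=0 product=2
t=6: arr=1 -> substrate=0 bound=1 product=2
t=7: arr=0 -> substrate=0 bound=1 product=2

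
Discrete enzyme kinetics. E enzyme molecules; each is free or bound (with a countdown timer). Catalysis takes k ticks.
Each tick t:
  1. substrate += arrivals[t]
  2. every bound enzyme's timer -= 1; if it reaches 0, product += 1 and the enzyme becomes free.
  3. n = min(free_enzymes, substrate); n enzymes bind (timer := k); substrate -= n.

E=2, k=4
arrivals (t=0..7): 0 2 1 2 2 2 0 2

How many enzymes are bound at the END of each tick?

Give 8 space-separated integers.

Answer: 0 2 2 2 2 2 2 2

Derivation:
t=0: arr=0 -> substrate=0 bound=0 product=0
t=1: arr=2 -> substrate=0 bound=2 product=0
t=2: arr=1 -> substrate=1 bound=2 product=0
t=3: arr=2 -> substrate=3 bound=2 product=0
t=4: arr=2 -> substrate=5 bound=2 product=0
t=5: arr=2 -> substrate=5 bound=2 product=2
t=6: arr=0 -> substrate=5 bound=2 product=2
t=7: arr=2 -> substrate=7 bound=2 product=2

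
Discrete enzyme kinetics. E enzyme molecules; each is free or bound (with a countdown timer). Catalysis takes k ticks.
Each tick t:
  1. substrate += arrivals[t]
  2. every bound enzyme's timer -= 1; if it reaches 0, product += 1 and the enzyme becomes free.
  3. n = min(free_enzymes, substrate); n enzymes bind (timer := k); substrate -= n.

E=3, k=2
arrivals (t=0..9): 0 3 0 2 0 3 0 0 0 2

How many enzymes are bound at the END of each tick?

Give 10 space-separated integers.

Answer: 0 3 3 2 2 3 3 0 0 2

Derivation:
t=0: arr=0 -> substrate=0 bound=0 product=0
t=1: arr=3 -> substrate=0 bound=3 product=0
t=2: arr=0 -> substrate=0 bound=3 product=0
t=3: arr=2 -> substrate=0 bound=2 product=3
t=4: arr=0 -> substrate=0 bound=2 product=3
t=5: arr=3 -> substrate=0 bound=3 product=5
t=6: arr=0 -> substrate=0 bound=3 product=5
t=7: arr=0 -> substrate=0 bound=0 product=8
t=8: arr=0 -> substrate=0 bound=0 product=8
t=9: arr=2 -> substrate=0 bound=2 product=8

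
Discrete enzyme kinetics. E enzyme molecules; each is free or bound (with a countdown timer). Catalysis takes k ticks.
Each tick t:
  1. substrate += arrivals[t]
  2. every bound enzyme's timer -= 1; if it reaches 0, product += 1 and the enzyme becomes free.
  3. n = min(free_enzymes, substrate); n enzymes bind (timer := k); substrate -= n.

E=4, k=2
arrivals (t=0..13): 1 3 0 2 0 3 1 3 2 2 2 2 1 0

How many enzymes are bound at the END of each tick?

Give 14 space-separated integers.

t=0: arr=1 -> substrate=0 bound=1 product=0
t=1: arr=3 -> substrate=0 bound=4 product=0
t=2: arr=0 -> substrate=0 bound=3 product=1
t=3: arr=2 -> substrate=0 bound=2 product=4
t=4: arr=0 -> substrate=0 bound=2 product=4
t=5: arr=3 -> substrate=0 bound=3 product=6
t=6: arr=1 -> substrate=0 bound=4 product=6
t=7: arr=3 -> substrate=0 bound=4 product=9
t=8: arr=2 -> substrate=1 bound=4 product=10
t=9: arr=2 -> substrate=0 bound=4 product=13
t=10: arr=2 -> substrate=1 bound=4 product=14
t=11: arr=2 -> substrate=0 bound=4 product=17
t=12: arr=1 -> substrate=0 bound=4 product=18
t=13: arr=0 -> substrate=0 bound=1 product=21

Answer: 1 4 3 2 2 3 4 4 4 4 4 4 4 1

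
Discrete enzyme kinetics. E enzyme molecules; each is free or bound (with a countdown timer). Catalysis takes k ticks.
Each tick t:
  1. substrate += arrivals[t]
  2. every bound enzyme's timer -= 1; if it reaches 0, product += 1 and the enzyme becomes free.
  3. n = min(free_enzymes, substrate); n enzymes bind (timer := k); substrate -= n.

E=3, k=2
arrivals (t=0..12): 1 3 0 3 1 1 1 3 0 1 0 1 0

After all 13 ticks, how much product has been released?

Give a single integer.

Answer: 14

Derivation:
t=0: arr=1 -> substrate=0 bound=1 product=0
t=1: arr=3 -> substrate=1 bound=3 product=0
t=2: arr=0 -> substrate=0 bound=3 product=1
t=3: arr=3 -> substrate=1 bound=3 product=3
t=4: arr=1 -> substrate=1 bound=3 product=4
t=5: arr=1 -> substrate=0 bound=3 product=6
t=6: arr=1 -> substrate=0 bound=3 product=7
t=7: arr=3 -> substrate=1 bound=3 product=9
t=8: arr=0 -> substrate=0 bound=3 product=10
t=9: arr=1 -> substrate=0 bound=2 product=12
t=10: arr=0 -> substrate=0 bound=1 product=13
t=11: arr=1 -> substrate=0 bound=1 product=14
t=12: arr=0 -> substrate=0 bound=1 product=14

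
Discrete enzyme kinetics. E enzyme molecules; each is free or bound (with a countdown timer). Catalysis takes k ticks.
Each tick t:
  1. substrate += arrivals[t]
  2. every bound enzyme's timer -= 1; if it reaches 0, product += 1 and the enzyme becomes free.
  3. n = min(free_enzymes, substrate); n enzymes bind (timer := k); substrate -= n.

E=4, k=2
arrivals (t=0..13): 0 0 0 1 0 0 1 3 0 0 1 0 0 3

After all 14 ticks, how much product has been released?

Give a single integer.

t=0: arr=0 -> substrate=0 bound=0 product=0
t=1: arr=0 -> substrate=0 bound=0 product=0
t=2: arr=0 -> substrate=0 bound=0 product=0
t=3: arr=1 -> substrate=0 bound=1 product=0
t=4: arr=0 -> substrate=0 bound=1 product=0
t=5: arr=0 -> substrate=0 bound=0 product=1
t=6: arr=1 -> substrate=0 bound=1 product=1
t=7: arr=3 -> substrate=0 bound=4 product=1
t=8: arr=0 -> substrate=0 bound=3 product=2
t=9: arr=0 -> substrate=0 bound=0 product=5
t=10: arr=1 -> substrate=0 bound=1 product=5
t=11: arr=0 -> substrate=0 bound=1 product=5
t=12: arr=0 -> substrate=0 bound=0 product=6
t=13: arr=3 -> substrate=0 bound=3 product=6

Answer: 6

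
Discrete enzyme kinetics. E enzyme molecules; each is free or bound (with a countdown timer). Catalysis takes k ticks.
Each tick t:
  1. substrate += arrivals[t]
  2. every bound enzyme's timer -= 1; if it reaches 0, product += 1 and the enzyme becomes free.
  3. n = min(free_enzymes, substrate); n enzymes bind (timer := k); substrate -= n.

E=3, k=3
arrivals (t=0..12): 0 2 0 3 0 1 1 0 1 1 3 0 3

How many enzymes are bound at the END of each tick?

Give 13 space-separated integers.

t=0: arr=0 -> substrate=0 bound=0 product=0
t=1: arr=2 -> substrate=0 bound=2 product=0
t=2: arr=0 -> substrate=0 bound=2 product=0
t=3: arr=3 -> substrate=2 bound=3 product=0
t=4: arr=0 -> substrate=0 bound=3 product=2
t=5: arr=1 -> substrate=1 bound=3 product=2
t=6: arr=1 -> substrate=1 bound=3 product=3
t=7: arr=0 -> substrate=0 bound=2 product=5
t=8: arr=1 -> substrate=0 bound=3 product=5
t=9: arr=1 -> substrate=0 bound=3 product=6
t=10: arr=3 -> substrate=2 bound=3 product=7
t=11: arr=0 -> substrate=1 bound=3 product=8
t=12: arr=3 -> substrate=3 bound=3 product=9

Answer: 0 2 2 3 3 3 3 2 3 3 3 3 3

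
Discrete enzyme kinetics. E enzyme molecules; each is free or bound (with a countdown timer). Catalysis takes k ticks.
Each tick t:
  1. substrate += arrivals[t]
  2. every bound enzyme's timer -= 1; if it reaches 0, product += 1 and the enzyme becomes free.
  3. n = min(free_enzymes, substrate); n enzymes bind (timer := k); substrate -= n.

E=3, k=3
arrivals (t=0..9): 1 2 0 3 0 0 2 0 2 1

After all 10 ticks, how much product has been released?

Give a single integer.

t=0: arr=1 -> substrate=0 bound=1 product=0
t=1: arr=2 -> substrate=0 bound=3 product=0
t=2: arr=0 -> substrate=0 bound=3 product=0
t=3: arr=3 -> substrate=2 bound=3 product=1
t=4: arr=0 -> substrate=0 bound=3 product=3
t=5: arr=0 -> substrate=0 bound=3 product=3
t=6: arr=2 -> substrate=1 bound=3 product=4
t=7: arr=0 -> substrate=0 bound=2 product=6
t=8: arr=2 -> substrate=1 bound=3 product=6
t=9: arr=1 -> substrate=1 bound=3 product=7

Answer: 7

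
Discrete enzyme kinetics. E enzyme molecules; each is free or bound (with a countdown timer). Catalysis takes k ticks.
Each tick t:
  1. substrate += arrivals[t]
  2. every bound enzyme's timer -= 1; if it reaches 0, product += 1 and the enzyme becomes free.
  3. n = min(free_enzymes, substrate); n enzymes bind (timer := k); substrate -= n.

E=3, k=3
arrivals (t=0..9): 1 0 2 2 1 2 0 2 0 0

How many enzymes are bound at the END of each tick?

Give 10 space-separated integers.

t=0: arr=1 -> substrate=0 bound=1 product=0
t=1: arr=0 -> substrate=0 bound=1 product=0
t=2: arr=2 -> substrate=0 bound=3 product=0
t=3: arr=2 -> substrate=1 bound=3 product=1
t=4: arr=1 -> substrate=2 bound=3 product=1
t=5: arr=2 -> substrate=2 bound=3 product=3
t=6: arr=0 -> substrate=1 bound=3 product=4
t=7: arr=2 -> substrate=3 bound=3 product=4
t=8: arr=0 -> substrate=1 bound=3 product=6
t=9: arr=0 -> substrate=0 bound=3 product=7

Answer: 1 1 3 3 3 3 3 3 3 3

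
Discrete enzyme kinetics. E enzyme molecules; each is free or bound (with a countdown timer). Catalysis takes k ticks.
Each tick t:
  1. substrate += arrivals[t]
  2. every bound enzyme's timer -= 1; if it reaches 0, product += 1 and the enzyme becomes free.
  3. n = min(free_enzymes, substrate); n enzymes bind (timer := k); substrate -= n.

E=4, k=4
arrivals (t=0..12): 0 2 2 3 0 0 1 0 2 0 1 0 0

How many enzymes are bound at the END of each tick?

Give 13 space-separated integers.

t=0: arr=0 -> substrate=0 bound=0 product=0
t=1: arr=2 -> substrate=0 bound=2 product=0
t=2: arr=2 -> substrate=0 bound=4 product=0
t=3: arr=3 -> substrate=3 bound=4 product=0
t=4: arr=0 -> substrate=3 bound=4 product=0
t=5: arr=0 -> substrate=1 bound=4 product=2
t=6: arr=1 -> substrate=0 bound=4 product=4
t=7: arr=0 -> substrate=0 bound=4 product=4
t=8: arr=2 -> substrate=2 bound=4 product=4
t=9: arr=0 -> substrate=0 bound=4 product=6
t=10: arr=1 -> substrate=0 bound=3 product=8
t=11: arr=0 -> substrate=0 bound=3 product=8
t=12: arr=0 -> substrate=0 bound=3 product=8

Answer: 0 2 4 4 4 4 4 4 4 4 3 3 3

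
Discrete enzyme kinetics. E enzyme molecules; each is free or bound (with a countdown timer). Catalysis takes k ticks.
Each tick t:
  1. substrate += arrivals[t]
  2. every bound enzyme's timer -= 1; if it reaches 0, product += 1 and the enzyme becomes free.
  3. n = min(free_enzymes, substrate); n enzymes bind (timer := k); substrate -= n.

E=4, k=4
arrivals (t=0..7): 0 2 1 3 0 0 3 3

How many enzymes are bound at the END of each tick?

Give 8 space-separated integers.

Answer: 0 2 3 4 4 4 4 4

Derivation:
t=0: arr=0 -> substrate=0 bound=0 product=0
t=1: arr=2 -> substrate=0 bound=2 product=0
t=2: arr=1 -> substrate=0 bound=3 product=0
t=3: arr=3 -> substrate=2 bound=4 product=0
t=4: arr=0 -> substrate=2 bound=4 product=0
t=5: arr=0 -> substrate=0 bound=4 product=2
t=6: arr=3 -> substrate=2 bound=4 product=3
t=7: arr=3 -> substrate=4 bound=4 product=4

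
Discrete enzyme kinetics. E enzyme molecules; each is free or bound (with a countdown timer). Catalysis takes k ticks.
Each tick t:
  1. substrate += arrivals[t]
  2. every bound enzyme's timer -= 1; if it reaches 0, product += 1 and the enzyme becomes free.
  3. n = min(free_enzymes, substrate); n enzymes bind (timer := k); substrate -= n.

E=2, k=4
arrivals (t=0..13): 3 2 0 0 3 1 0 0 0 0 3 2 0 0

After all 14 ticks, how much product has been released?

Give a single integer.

t=0: arr=3 -> substrate=1 bound=2 product=0
t=1: arr=2 -> substrate=3 bound=2 product=0
t=2: arr=0 -> substrate=3 bound=2 product=0
t=3: arr=0 -> substrate=3 bound=2 product=0
t=4: arr=3 -> substrate=4 bound=2 product=2
t=5: arr=1 -> substrate=5 bound=2 product=2
t=6: arr=0 -> substrate=5 bound=2 product=2
t=7: arr=0 -> substrate=5 bound=2 product=2
t=8: arr=0 -> substrate=3 bound=2 product=4
t=9: arr=0 -> substrate=3 bound=2 product=4
t=10: arr=3 -> substrate=6 bound=2 product=4
t=11: arr=2 -> substrate=8 bound=2 product=4
t=12: arr=0 -> substrate=6 bound=2 product=6
t=13: arr=0 -> substrate=6 bound=2 product=6

Answer: 6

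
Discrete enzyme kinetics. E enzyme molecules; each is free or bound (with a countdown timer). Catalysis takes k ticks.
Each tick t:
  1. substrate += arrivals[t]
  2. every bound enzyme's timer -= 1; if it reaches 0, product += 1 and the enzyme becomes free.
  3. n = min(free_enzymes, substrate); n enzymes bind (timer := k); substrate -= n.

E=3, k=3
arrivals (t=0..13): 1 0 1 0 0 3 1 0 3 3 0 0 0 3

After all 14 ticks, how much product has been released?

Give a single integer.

Answer: 8

Derivation:
t=0: arr=1 -> substrate=0 bound=1 product=0
t=1: arr=0 -> substrate=0 bound=1 product=0
t=2: arr=1 -> substrate=0 bound=2 product=0
t=3: arr=0 -> substrate=0 bound=1 product=1
t=4: arr=0 -> substrate=0 bound=1 product=1
t=5: arr=3 -> substrate=0 bound=3 product=2
t=6: arr=1 -> substrate=1 bound=3 product=2
t=7: arr=0 -> substrate=1 bound=3 product=2
t=8: arr=3 -> substrate=1 bound=3 product=5
t=9: arr=3 -> substrate=4 bound=3 product=5
t=10: arr=0 -> substrate=4 bound=3 product=5
t=11: arr=0 -> substrate=1 bound=3 product=8
t=12: arr=0 -> substrate=1 bound=3 product=8
t=13: arr=3 -> substrate=4 bound=3 product=8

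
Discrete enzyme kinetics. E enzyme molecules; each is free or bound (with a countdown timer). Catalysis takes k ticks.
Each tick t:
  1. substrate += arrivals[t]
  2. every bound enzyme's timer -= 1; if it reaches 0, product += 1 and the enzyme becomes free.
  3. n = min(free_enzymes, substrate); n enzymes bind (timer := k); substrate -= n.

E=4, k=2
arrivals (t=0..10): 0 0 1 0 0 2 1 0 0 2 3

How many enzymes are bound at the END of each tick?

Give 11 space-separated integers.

Answer: 0 0 1 1 0 2 3 1 0 2 4

Derivation:
t=0: arr=0 -> substrate=0 bound=0 product=0
t=1: arr=0 -> substrate=0 bound=0 product=0
t=2: arr=1 -> substrate=0 bound=1 product=0
t=3: arr=0 -> substrate=0 bound=1 product=0
t=4: arr=0 -> substrate=0 bound=0 product=1
t=5: arr=2 -> substrate=0 bound=2 product=1
t=6: arr=1 -> substrate=0 bound=3 product=1
t=7: arr=0 -> substrate=0 bound=1 product=3
t=8: arr=0 -> substrate=0 bound=0 product=4
t=9: arr=2 -> substrate=0 bound=2 product=4
t=10: arr=3 -> substrate=1 bound=4 product=4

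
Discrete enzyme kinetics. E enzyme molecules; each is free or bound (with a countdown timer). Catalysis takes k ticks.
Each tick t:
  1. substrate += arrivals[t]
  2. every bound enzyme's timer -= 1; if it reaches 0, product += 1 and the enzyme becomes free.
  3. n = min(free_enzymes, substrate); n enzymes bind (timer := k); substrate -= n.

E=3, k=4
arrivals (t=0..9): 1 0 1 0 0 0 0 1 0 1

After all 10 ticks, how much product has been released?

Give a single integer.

Answer: 2

Derivation:
t=0: arr=1 -> substrate=0 bound=1 product=0
t=1: arr=0 -> substrate=0 bound=1 product=0
t=2: arr=1 -> substrate=0 bound=2 product=0
t=3: arr=0 -> substrate=0 bound=2 product=0
t=4: arr=0 -> substrate=0 bound=1 product=1
t=5: arr=0 -> substrate=0 bound=1 product=1
t=6: arr=0 -> substrate=0 bound=0 product=2
t=7: arr=1 -> substrate=0 bound=1 product=2
t=8: arr=0 -> substrate=0 bound=1 product=2
t=9: arr=1 -> substrate=0 bound=2 product=2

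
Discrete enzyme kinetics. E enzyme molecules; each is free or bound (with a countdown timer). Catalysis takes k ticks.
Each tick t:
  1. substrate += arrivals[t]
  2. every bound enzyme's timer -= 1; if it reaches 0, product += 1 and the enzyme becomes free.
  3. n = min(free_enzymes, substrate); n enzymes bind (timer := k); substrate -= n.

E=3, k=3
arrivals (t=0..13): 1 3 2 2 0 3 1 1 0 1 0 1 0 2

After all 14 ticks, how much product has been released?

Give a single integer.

t=0: arr=1 -> substrate=0 bound=1 product=0
t=1: arr=3 -> substrate=1 bound=3 product=0
t=2: arr=2 -> substrate=3 bound=3 product=0
t=3: arr=2 -> substrate=4 bound=3 product=1
t=4: arr=0 -> substrate=2 bound=3 product=3
t=5: arr=3 -> substrate=5 bound=3 product=3
t=6: arr=1 -> substrate=5 bound=3 product=4
t=7: arr=1 -> substrate=4 bound=3 product=6
t=8: arr=0 -> substrate=4 bound=3 product=6
t=9: arr=1 -> substrate=4 bound=3 product=7
t=10: arr=0 -> substrate=2 bound=3 product=9
t=11: arr=1 -> substrate=3 bound=3 product=9
t=12: arr=0 -> substrate=2 bound=3 product=10
t=13: arr=2 -> substrate=2 bound=3 product=12

Answer: 12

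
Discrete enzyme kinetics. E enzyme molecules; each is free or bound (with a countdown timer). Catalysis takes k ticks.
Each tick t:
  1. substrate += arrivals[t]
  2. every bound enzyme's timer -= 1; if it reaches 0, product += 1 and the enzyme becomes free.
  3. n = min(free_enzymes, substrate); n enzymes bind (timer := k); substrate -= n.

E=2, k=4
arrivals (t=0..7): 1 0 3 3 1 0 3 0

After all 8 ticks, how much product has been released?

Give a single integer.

t=0: arr=1 -> substrate=0 bound=1 product=0
t=1: arr=0 -> substrate=0 bound=1 product=0
t=2: arr=3 -> substrate=2 bound=2 product=0
t=3: arr=3 -> substrate=5 bound=2 product=0
t=4: arr=1 -> substrate=5 bound=2 product=1
t=5: arr=0 -> substrate=5 bound=2 product=1
t=6: arr=3 -> substrate=7 bound=2 product=2
t=7: arr=0 -> substrate=7 bound=2 product=2

Answer: 2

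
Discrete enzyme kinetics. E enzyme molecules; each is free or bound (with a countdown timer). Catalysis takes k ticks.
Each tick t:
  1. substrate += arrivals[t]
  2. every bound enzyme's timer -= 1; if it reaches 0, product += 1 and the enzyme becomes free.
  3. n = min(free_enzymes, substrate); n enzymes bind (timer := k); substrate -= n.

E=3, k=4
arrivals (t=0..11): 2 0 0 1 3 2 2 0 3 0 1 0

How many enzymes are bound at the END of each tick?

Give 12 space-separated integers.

Answer: 2 2 2 3 3 3 3 3 3 3 3 3

Derivation:
t=0: arr=2 -> substrate=0 bound=2 product=0
t=1: arr=0 -> substrate=0 bound=2 product=0
t=2: arr=0 -> substrate=0 bound=2 product=0
t=3: arr=1 -> substrate=0 bound=3 product=0
t=4: arr=3 -> substrate=1 bound=3 product=2
t=5: arr=2 -> substrate=3 bound=3 product=2
t=6: arr=2 -> substrate=5 bound=3 product=2
t=7: arr=0 -> substrate=4 bound=3 product=3
t=8: arr=3 -> substrate=5 bound=3 product=5
t=9: arr=0 -> substrate=5 bound=3 product=5
t=10: arr=1 -> substrate=6 bound=3 product=5
t=11: arr=0 -> substrate=5 bound=3 product=6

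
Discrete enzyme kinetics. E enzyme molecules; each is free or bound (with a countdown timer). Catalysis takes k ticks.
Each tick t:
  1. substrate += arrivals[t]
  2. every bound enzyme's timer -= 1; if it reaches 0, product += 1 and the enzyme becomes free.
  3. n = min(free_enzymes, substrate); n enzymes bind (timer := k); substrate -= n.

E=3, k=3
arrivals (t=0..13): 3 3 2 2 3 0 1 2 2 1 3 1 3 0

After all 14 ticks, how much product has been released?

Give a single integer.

t=0: arr=3 -> substrate=0 bound=3 product=0
t=1: arr=3 -> substrate=3 bound=3 product=0
t=2: arr=2 -> substrate=5 bound=3 product=0
t=3: arr=2 -> substrate=4 bound=3 product=3
t=4: arr=3 -> substrate=7 bound=3 product=3
t=5: arr=0 -> substrate=7 bound=3 product=3
t=6: arr=1 -> substrate=5 bound=3 product=6
t=7: arr=2 -> substrate=7 bound=3 product=6
t=8: arr=2 -> substrate=9 bound=3 product=6
t=9: arr=1 -> substrate=7 bound=3 product=9
t=10: arr=3 -> substrate=10 bound=3 product=9
t=11: arr=1 -> substrate=11 bound=3 product=9
t=12: arr=3 -> substrate=11 bound=3 product=12
t=13: arr=0 -> substrate=11 bound=3 product=12

Answer: 12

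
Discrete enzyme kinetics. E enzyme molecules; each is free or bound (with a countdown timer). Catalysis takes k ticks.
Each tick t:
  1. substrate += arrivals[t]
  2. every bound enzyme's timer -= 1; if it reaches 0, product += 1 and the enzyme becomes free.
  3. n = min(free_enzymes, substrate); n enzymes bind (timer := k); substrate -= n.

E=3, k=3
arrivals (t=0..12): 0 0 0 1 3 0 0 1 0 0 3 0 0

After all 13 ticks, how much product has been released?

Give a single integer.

t=0: arr=0 -> substrate=0 bound=0 product=0
t=1: arr=0 -> substrate=0 bound=0 product=0
t=2: arr=0 -> substrate=0 bound=0 product=0
t=3: arr=1 -> substrate=0 bound=1 product=0
t=4: arr=3 -> substrate=1 bound=3 product=0
t=5: arr=0 -> substrate=1 bound=3 product=0
t=6: arr=0 -> substrate=0 bound=3 product=1
t=7: arr=1 -> substrate=0 bound=2 product=3
t=8: arr=0 -> substrate=0 bound=2 product=3
t=9: arr=0 -> substrate=0 bound=1 product=4
t=10: arr=3 -> substrate=0 bound=3 product=5
t=11: arr=0 -> substrate=0 bound=3 product=5
t=12: arr=0 -> substrate=0 bound=3 product=5

Answer: 5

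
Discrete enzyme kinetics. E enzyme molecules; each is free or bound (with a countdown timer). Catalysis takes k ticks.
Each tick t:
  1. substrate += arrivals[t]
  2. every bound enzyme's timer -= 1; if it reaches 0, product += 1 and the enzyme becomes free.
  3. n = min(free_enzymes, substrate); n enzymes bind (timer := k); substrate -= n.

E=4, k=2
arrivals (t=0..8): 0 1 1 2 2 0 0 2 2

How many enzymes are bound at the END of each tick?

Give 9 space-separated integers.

t=0: arr=0 -> substrate=0 bound=0 product=0
t=1: arr=1 -> substrate=0 bound=1 product=0
t=2: arr=1 -> substrate=0 bound=2 product=0
t=3: arr=2 -> substrate=0 bound=3 product=1
t=4: arr=2 -> substrate=0 bound=4 product=2
t=5: arr=0 -> substrate=0 bound=2 product=4
t=6: arr=0 -> substrate=0 bound=0 product=6
t=7: arr=2 -> substrate=0 bound=2 product=6
t=8: arr=2 -> substrate=0 bound=4 product=6

Answer: 0 1 2 3 4 2 0 2 4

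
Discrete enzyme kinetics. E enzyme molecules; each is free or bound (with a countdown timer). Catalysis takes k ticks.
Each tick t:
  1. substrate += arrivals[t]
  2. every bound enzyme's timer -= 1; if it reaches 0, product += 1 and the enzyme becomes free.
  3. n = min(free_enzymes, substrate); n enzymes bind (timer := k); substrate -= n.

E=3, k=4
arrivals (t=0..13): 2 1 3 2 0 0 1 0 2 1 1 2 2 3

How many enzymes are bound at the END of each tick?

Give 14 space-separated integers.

Answer: 2 3 3 3 3 3 3 3 3 3 3 3 3 3

Derivation:
t=0: arr=2 -> substrate=0 bound=2 product=0
t=1: arr=1 -> substrate=0 bound=3 product=0
t=2: arr=3 -> substrate=3 bound=3 product=0
t=3: arr=2 -> substrate=5 bound=3 product=0
t=4: arr=0 -> substrate=3 bound=3 product=2
t=5: arr=0 -> substrate=2 bound=3 product=3
t=6: arr=1 -> substrate=3 bound=3 product=3
t=7: arr=0 -> substrate=3 bound=3 product=3
t=8: arr=2 -> substrate=3 bound=3 product=5
t=9: arr=1 -> substrate=3 bound=3 product=6
t=10: arr=1 -> substrate=4 bound=3 product=6
t=11: arr=2 -> substrate=6 bound=3 product=6
t=12: arr=2 -> substrate=6 bound=3 product=8
t=13: arr=3 -> substrate=8 bound=3 product=9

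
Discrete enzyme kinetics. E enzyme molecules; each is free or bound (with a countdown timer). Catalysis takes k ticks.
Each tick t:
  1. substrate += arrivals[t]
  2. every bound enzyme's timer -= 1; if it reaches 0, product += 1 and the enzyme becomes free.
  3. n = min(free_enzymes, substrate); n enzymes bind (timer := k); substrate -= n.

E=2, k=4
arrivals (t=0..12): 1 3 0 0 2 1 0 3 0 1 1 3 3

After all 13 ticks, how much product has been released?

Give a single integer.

t=0: arr=1 -> substrate=0 bound=1 product=0
t=1: arr=3 -> substrate=2 bound=2 product=0
t=2: arr=0 -> substrate=2 bound=2 product=0
t=3: arr=0 -> substrate=2 bound=2 product=0
t=4: arr=2 -> substrate=3 bound=2 product=1
t=5: arr=1 -> substrate=3 bound=2 product=2
t=6: arr=0 -> substrate=3 bound=2 product=2
t=7: arr=3 -> substrate=6 bound=2 product=2
t=8: arr=0 -> substrate=5 bound=2 product=3
t=9: arr=1 -> substrate=5 bound=2 product=4
t=10: arr=1 -> substrate=6 bound=2 product=4
t=11: arr=3 -> substrate=9 bound=2 product=4
t=12: arr=3 -> substrate=11 bound=2 product=5

Answer: 5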